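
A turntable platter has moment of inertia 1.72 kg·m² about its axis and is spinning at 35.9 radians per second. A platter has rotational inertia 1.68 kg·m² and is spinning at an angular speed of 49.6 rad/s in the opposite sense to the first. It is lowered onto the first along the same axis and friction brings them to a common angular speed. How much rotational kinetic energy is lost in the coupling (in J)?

No external torque acts about the common axis, so total angular momentum is conserved.
Taking A's sense as positive: L = (1.720)(35.9) − (1.680)(49.6) = -21.58 kg·m²·rad/s.
Combined I = 1.720 + 1.680 = 3.400 kg·m².
ω_f = L / I = -21.58 / 3.400 = -6.347 rad/s.
KE_i = ½ΣIω² = 3175 J; KE_f = ½(3.400)(6.347)² = 68.48 J.

ΔKE lost ≈ 3110 J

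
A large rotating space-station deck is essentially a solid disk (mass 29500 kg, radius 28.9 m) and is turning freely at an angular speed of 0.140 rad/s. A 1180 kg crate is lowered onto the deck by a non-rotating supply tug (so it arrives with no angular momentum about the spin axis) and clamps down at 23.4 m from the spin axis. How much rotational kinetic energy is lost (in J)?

energy lost ≈ 6020 J

No external torque acts about the spin axis; L_before = L_after.
I_p = ½(29500)(28.9)² = 1.232e+07 kg·m².
Added inertia Σmr² = (1180)(23.4)² = 6.461e+05 kg·m²; I_f = 1.232e+07 + 6.461e+05 = 1.297e+07 kg·m².
ω_f = I_p ω_i / I_f = (1.232e+07)(0.140) / 1.297e+07 = 0.1330 rad/s.
KE_i = ½(1.232e+07)(0.1400 rad/s)² = 1.207e+05 J; KE_f = ½(1.297e+07)(0.1330)² = 1.147e+05 J.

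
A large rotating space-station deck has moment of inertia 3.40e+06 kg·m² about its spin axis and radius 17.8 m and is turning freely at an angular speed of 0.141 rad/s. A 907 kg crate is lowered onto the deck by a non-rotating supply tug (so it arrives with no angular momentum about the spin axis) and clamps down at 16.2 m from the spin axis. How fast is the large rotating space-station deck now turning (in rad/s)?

ω_f ≈ 0.132 rad/s

The added mass arrives with no angular momentum about the spin axis, and any external torque about the spin axis is negligible, so the system's angular momentum is conserved.
Added inertia Σmr² = (907)(16.2)² = 2.380e+05 kg·m²; I_f = 3.400e+06 + 2.380e+05 = 3.638e+06 kg·m².
ω_f = I_p ω_i / I_f = (3.400e+06)(0.141) / 3.638e+06 = 0.1318 rad/s.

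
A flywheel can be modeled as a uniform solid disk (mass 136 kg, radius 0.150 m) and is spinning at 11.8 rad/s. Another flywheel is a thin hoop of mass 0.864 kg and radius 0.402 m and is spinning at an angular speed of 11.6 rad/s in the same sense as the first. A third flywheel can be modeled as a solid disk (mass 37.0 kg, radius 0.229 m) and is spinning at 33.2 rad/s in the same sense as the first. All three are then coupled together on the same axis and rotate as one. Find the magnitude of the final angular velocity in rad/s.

|ω_f| ≈ 19.7 rad/s

The coupling torques are internal; angular momentum about the shared axis is conserved.
Moments of inertia: I_A = ½(136)(0.150)² = 1.530 kg·m²; I_B = (0.864)(0.402)² = 0.1396 kg·m²; I_C = ½(37.0)(0.229)² = 0.9702 kg·m².
Taking A's sense as positive: L = (1.530)(11.8) + (0.1396)(11.6) + (0.9702)(33.2) = 51.88 kg·m²·rad/s.
Combined I = 1.530 + 0.1396 + 0.9702 = 2.640 kg·m².
ω_f = L / I = 51.88 / 2.640 = 19.65 rad/s.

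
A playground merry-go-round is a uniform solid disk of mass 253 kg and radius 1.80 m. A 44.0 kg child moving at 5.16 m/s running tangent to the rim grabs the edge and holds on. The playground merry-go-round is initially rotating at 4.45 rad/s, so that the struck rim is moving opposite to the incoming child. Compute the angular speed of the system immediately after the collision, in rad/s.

|ω_f| ≈ 2.56 rad/s

About the axle the impulsive forces during the collision are internal, so angular momentum about that axis is conserved.
I_p = ½(253)(1.80)² = 409.9 kg·m². Taking the sense of the child's angular momentum as positive, L_{child} = m v R = (44.0)(5.16)(1.80) = 408.7 kg·m²/s.
L_i = −I_p ω_p + m v R = −(409.9)(4.45) + 408.7 = -1415 kg·m²/s.
After sticking, I_f = I_p + m R² = 409.9 + (44.0)(1.80)² = 552.4 kg·m².
ω_f = L_i / I_f = -1415 / 552.4 = -2.562 rad/s.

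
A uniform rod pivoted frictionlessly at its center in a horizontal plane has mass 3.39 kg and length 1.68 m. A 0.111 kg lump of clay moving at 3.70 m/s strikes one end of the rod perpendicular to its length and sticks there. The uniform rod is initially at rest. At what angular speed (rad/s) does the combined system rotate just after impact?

|ω_f| ≈ 0.394 rad/s

About the pivot the impulsive forces during the collision are internal, so angular momentum about that axis is conserved.
I_p = (1/12)(3.39)(1.68)² = 0.7973 kg·m². Taking the sense of the lump of clay's angular momentum as positive, L_{lump} = m v R = (0.111)(3.70)(1.68/2) = 0.3450 kg·m²/s.
L_i = 0 + 0.3450 = 0.3450 kg·m²/s.
After sticking, I_f = I_p + m R² = 0.7973 + (0.111)(1.68/2)² = 0.8756 kg·m².
ω_f = L_i / I_f = 0.3450 / 0.8756 = 0.3940 rad/s.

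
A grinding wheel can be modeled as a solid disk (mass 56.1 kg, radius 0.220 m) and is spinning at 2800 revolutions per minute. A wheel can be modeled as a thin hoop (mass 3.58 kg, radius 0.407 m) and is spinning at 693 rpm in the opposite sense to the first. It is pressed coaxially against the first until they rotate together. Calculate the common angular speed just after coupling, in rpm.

The coupling torques are internal; angular momentum about the shared axis is conserved.
Moments of inertia: I_A = ½(56.1)(0.220)² = 1.358 kg·m²; I_B = (3.58)(0.407)² = 0.5930 kg·m².
Taking A's sense as positive: L = (1.358)(2800) − (0.5930)(693) = 3390 kg·m²·rpm.
Combined I = 1.358 + 0.5930 = 1.951 kg·m².
ω_f = L / I = 3390 / 1.951 = 1738 rpm.

|ω_f| ≈ 1740 rpm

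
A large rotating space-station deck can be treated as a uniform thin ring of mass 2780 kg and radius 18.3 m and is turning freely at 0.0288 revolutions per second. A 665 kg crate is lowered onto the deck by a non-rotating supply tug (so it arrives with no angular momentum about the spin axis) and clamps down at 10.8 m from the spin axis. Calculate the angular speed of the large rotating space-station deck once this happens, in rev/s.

The added mass arrives with no angular momentum about the spin axis, and any external torque about the spin axis is negligible, so the system's angular momentum is conserved.
I_p = (2780)(18.3)² = 9.310e+05 kg·m².
Added inertia Σmr² = (665)(10.8)² = 77570 kg·m²; I_f = 9.310e+05 + 77570 = 1.009e+06 kg·m².
ω_f = I_p ω_i / I_f = (9.310e+05)(0.0288) / 1.009e+06 = 0.02659 rev/s.

ω_f ≈ 0.0266 rev/s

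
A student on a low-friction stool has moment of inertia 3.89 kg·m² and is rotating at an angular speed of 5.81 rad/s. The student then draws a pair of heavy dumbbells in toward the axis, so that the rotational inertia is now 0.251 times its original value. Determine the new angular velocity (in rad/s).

ω₂ ≈ 23.1 rad/s

Angular momentum about the spin axis is conserved since the torque about it is zero.
I₂ = 0.251 × 3.89 = 0.9764 kg·m².
ω₂ = I₁ω₁ / I₂ = (3.890)(5.81 rad/s) / (0.9764) = 23.15 rad/s.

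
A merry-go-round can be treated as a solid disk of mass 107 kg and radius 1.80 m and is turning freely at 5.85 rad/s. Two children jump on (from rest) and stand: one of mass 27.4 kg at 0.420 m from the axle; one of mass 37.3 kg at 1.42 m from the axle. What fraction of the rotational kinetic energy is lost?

The added mass arrives with no angular momentum about the axle, and any external torque about the axle is negligible, so the system's angular momentum is conserved.
I_p = ½(107)(1.80)² = 173.3 kg·m².
Added inertia Σmr² = (27.4)(0.420)² + (37.3)(1.42)² = 80.05 kg·m²; I_f = 173.3 + 80.05 = 253.4 kg·m².
ω_f = I_p ω_i / I_f = (173.3)(5.85) / 253.4 = 4.002 rad/s.
KE_i = ½(173.3)(5.850 rad/s)² = 2966 J; KE_f = ½(253.4)(4.002)² = 2029 J.
Fraction lost = 0.3159.

fraction ≈ 0.316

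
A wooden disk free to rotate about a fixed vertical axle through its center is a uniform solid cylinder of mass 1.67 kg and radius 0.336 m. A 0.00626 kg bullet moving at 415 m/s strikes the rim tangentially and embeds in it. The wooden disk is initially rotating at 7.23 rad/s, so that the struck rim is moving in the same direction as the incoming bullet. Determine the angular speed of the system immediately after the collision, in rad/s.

|ω_f| ≈ 16.4 rad/s

About the axle the impulsive forces during the collision are internal, so angular momentum about that axis is conserved.
I_p = ½(1.67)(0.336)² = 0.09427 kg·m². Taking the sense of the bullet's angular momentum as positive, L_{bullet} = m v R = (0.00626)(415)(0.336) = 0.8729 kg·m²/s.
L_i = +I_p ω_p + m v R = +(0.09427)(7.23) + 0.8729 = 1.554 kg·m²/s.
After sticking, I_f = I_p + m R² = 0.09427 + (0.00626)(0.336)² = 0.09497 kg·m².
ω_f = L_i / I_f = 1.554 / 0.09497 = 16.37 rad/s.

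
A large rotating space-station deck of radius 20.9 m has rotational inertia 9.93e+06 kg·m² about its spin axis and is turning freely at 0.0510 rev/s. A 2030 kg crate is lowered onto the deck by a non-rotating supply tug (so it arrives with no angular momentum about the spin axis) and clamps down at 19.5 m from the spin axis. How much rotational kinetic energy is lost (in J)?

energy lost ≈ 36800 J

The added mass arrives with no angular momentum about the spin axis, and any external torque about the spin axis is negligible, so the system's angular momentum is conserved.
Added inertia Σmr² = (2030)(19.5)² = 7.719e+05 kg·m²; I_f = 9.930e+06 + 7.719e+05 = 1.070e+07 kg·m².
ω_f = I_p ω_i / I_f = (9.930e+06)(0.0510) / 1.070e+07 = 0.04732 rev/s.
KE_i = ½(9.930e+06)(0.3204 rad/s)² = 5.098e+05 J; KE_f = ½(1.070e+07)(0.2973)² = 4.731e+05 J.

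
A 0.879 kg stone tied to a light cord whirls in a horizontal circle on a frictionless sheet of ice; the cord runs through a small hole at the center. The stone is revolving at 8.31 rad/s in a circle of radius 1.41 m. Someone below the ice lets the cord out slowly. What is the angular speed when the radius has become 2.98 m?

ω₂ ≈ 1.86 rad/s

No torque about the axis ⇒ m r₁² ω₁ = m r₂² ω₂.
ω₂ = ω₁ (r₁/r₂)² = (8.31)(1.41/2.98)² = 1.860 rad/s.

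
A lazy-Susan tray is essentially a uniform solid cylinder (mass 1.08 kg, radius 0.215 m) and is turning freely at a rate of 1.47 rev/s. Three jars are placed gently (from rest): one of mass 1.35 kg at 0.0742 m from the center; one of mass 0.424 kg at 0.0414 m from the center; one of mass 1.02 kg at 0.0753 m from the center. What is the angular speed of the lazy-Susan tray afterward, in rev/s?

No external torque acts about the center; L_before = L_after.
I_p = ½(1.08)(0.215)² = 0.02496 kg·m².
Added inertia Σmr² = (1.35)(0.0742)² + (0.424)(0.0414)² + (1.02)(0.0753)² = 0.01394 kg·m²; I_f = 0.02496 + 0.01394 = 0.03890 kg·m².
ω_f = I_p ω_i / I_f = (0.02496)(1.47) / 0.03890 = 0.9432 rev/s.

ω_f ≈ 0.943 rev/s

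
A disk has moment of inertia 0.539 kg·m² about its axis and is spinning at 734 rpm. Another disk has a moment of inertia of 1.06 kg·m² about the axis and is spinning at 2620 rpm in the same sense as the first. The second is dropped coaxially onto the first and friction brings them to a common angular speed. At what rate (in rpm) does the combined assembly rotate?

|ω_f| ≈ 1980 rpm

No external torque acts about the common axis, so total angular momentum is conserved.
Taking A's sense as positive: L = (0.5390)(734) + (1.060)(2620) = 3173 kg·m²·rpm.
Combined I = 0.5390 + 1.060 = 1.599 kg·m².
ω_f = L / I = 3173 / 1.599 = 1984 rpm.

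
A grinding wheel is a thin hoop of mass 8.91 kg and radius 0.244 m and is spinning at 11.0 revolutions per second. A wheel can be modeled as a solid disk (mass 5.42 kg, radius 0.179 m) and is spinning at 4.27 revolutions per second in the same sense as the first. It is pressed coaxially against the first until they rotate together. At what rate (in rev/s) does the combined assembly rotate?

The coupling torques are internal; angular momentum about the shared axis is conserved.
Moments of inertia: I_A = (8.91)(0.244)² = 0.5305 kg·m²; I_B = ½(5.42)(0.179)² = 0.08683 kg·m².
Taking A's sense as positive: L = (0.5305)(11.0) + (0.08683)(4.27) = 6.206 kg·m²·rev/s.
Combined I = 0.5305 + 0.08683 = 0.6173 kg·m².
ω_f = L / I = 6.206 / 0.6173 = 10.05 rev/s.

|ω_f| ≈ 10.1 rev/s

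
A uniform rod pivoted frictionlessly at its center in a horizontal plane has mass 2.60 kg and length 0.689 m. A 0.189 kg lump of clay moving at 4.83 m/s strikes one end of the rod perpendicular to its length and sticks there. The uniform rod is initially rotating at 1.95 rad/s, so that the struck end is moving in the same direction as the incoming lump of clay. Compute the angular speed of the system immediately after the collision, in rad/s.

About the pivot the impulsive forces during the collision are internal, so angular momentum about that axis is conserved.
I_p = (1/12)(2.60)(0.689)² = 0.1029 kg·m². Taking the sense of the lump of clay's angular momentum as positive, L_{lump} = m v R = (0.189)(4.83)(0.689/2) = 0.3145 kg·m²/s.
L_i = +I_p ω_p + m v R = +(0.1029)(1.95) + 0.3145 = 0.5151 kg·m²/s.
After sticking, I_f = I_p + m R² = 0.1029 + (0.189)(0.689/2)² = 0.1253 kg·m².
ω_f = L_i / I_f = 0.5151 / 0.1253 = 4.111 rad/s.

|ω_f| ≈ 4.11 rad/s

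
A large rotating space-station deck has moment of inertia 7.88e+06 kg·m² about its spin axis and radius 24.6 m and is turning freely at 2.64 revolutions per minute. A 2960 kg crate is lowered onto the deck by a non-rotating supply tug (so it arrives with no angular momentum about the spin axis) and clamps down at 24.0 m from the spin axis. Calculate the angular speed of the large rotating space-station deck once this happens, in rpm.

ω_f ≈ 2.17 rpm

The added mass arrives with no angular momentum about the spin axis, and any external torque about the spin axis is negligible, so the system's angular momentum is conserved.
Added inertia Σmr² = (2960)(24.0)² = 1.705e+06 kg·m²; I_f = 7.880e+06 + 1.705e+06 = 9.585e+06 kg·m².
ω_f = I_p ω_i / I_f = (7.880e+06)(2.64) / 9.585e+06 = 2.170 rpm.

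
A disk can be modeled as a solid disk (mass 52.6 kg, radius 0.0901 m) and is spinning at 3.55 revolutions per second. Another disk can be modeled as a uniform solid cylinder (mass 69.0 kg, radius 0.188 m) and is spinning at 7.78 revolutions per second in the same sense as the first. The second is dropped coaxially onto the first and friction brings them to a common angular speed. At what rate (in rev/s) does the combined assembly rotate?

|ω_f| ≈ 7.15 rev/s

The coupling torques are internal; angular momentum about the shared axis is conserved.
Moments of inertia: I_A = ½(52.6)(0.0901)² = 0.2135 kg·m²; I_B = ½(69.0)(0.188)² = 1.219 kg·m².
Taking A's sense as positive: L = (0.2135)(3.55) + (1.219)(7.78) = 10.24 kg·m²·rev/s.
Combined I = 0.2135 + 1.219 = 1.433 kg·m².
ω_f = L / I = 10.24 / 1.433 = 7.150 rev/s.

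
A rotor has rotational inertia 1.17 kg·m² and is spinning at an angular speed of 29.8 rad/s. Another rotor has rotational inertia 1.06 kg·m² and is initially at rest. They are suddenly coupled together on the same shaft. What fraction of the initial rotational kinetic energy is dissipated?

fraction ≈ 0.475

The coupling torques are internal; angular momentum about the shared axis is conserved.
Taking A's sense as positive: L = (1.170)(29.8) = 34.87 kg·m²·rad/s.
Combined I = 1.170 + 1.060 = 2.230 kg·m².
ω_f = L / I = 34.87 / 2.230 = 15.63 rad/s.
KE_i = ½ΣIω² = 519.5 J; KE_f = ½(2.230)(15.63)² = 272.6 J.
Fraction dissipated = (KE_i − KE_f)/KE_i = 0.4753.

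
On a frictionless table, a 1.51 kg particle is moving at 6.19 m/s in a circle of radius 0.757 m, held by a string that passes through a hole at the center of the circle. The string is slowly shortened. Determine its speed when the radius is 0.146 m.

Central (radial) force ⇒ zero torque about the center ⇒ m v r is constant.
v₂ = v₁ r₁ / r₂ = (6.19)(0.757) / (0.146) = 32.09 m/s.

v₂ ≈ 32.1 m/s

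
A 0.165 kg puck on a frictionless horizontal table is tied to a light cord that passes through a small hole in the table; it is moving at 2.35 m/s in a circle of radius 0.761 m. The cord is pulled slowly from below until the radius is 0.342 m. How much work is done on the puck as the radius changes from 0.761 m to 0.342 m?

W ≈ 1.80 J

Central (radial) force ⇒ zero torque about the center ⇒ m v r is constant.
v₂ = v₁ r₁ / r₂ = (2.35)(0.761) / (0.342) = 5.229 m/s.
W = ΔKE = ½m(v₂² − v₁²) = 1.800 J.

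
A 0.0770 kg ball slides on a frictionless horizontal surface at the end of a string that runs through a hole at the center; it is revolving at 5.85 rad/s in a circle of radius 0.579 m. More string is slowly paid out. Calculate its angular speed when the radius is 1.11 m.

The constraining force is radial, so m r² ω about the center is conserved.
ω₂ = ω₁ (r₁/r₂)² = (5.85)(0.579/1.11)² = 1.592 rad/s.

ω₂ ≈ 1.59 rad/s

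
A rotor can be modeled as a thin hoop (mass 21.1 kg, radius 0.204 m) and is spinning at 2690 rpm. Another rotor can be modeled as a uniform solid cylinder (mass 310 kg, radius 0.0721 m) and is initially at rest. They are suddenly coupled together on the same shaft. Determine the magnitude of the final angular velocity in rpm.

No external torque acts about the common axis, so total angular momentum is conserved.
Moments of inertia: I_A = (21.1)(0.204)² = 0.8781 kg·m²; I_B = ½(310)(0.0721)² = 0.8058 kg·m².
Taking A's sense as positive: L = (0.8781)(2690) = 2362 kg·m²·rpm.
Combined I = 0.8781 + 0.8058 = 1.684 kg·m².
ω_f = L / I = 2362 / 1.684 = 1403 rpm.

|ω_f| ≈ 1400 rpm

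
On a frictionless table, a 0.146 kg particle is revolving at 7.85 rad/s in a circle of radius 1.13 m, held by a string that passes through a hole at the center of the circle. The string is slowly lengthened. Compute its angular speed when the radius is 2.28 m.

ω₂ ≈ 1.93 rad/s

The constraining force is radial, so m r² ω about the center is conserved.
ω₂ = ω₁ (r₁/r₂)² = (7.85)(1.13/2.28)² = 1.928 rad/s.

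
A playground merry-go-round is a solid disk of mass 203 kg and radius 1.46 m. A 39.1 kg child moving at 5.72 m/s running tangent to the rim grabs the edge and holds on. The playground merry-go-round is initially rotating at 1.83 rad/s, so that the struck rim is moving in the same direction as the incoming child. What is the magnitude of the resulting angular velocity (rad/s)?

|ω_f| ≈ 2.41 rad/s

The axle reaction passes through the axle and exerts no torque about it; angular momentum about the axle is conserved through the impact.
I_p = ½(203)(1.46)² = 216.4 kg·m². Taking the sense of the child's angular momentum as positive, L_{child} = m v R = (39.1)(5.72)(1.46) = 326.5 kg·m²/s.
L_i = +I_p ω_p + m v R = +(216.4)(1.83) + 326.5 = 722.5 kg·m²/s.
After sticking, I_f = I_p + m R² = 216.4 + (39.1)(1.46)² = 299.7 kg·m².
ω_f = L_i / I_f = 722.5 / 299.7 = 2.411 rad/s.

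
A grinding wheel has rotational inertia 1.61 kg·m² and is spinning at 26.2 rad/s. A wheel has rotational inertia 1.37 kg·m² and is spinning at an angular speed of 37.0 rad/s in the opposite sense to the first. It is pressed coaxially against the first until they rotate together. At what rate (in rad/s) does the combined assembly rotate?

No external torque acts about the common axis, so total angular momentum is conserved.
Taking A's sense as positive: L = (1.610)(26.2) − (1.370)(37.0) = -8.508 kg·m²·rad/s.
Combined I = 1.610 + 1.370 = 2.980 kg·m².
ω_f = L / I = -8.508 / 2.980 = -2.855 rad/s.

|ω_f| ≈ 2.86 rad/s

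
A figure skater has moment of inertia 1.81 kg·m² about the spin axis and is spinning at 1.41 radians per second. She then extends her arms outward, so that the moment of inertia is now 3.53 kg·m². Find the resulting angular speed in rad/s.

ω₂ ≈ 0.723 rad/s

With no external torque about the axis, L is conserved: I₁ω₁ = I₂ω₂.
ω₂ = I₁ω₁ / I₂ = (1.810)(1.41 rad/s) / (3.530) = 0.7230 rad/s.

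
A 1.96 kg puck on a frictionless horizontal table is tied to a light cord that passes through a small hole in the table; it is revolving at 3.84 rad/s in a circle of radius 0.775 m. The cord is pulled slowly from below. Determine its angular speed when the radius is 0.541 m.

No torque about the axis ⇒ m r₁² ω₁ = m r₂² ω₂.
ω₂ = ω₁ (r₁/r₂)² = (3.84)(0.775/0.541)² = 7.880 rad/s.

ω₂ ≈ 7.88 rad/s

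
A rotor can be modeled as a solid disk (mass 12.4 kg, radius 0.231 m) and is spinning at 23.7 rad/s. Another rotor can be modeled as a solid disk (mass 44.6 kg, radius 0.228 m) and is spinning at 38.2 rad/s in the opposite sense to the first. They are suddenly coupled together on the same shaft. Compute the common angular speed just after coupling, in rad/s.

|ω_f| ≈ 24.5 rad/s

The coupling torques are internal; angular momentum about the shared axis is conserved.
Moments of inertia: I_A = ½(12.4)(0.231)² = 0.3308 kg·m²; I_B = ½(44.6)(0.228)² = 1.159 kg·m².
Taking A's sense as positive: L = (0.3308)(23.7) − (1.159)(38.2) = -36.44 kg·m²·rad/s.
Combined I = 0.3308 + 1.159 = 1.490 kg·m².
ω_f = L / I = -36.44 / 1.490 = -24.46 rad/s.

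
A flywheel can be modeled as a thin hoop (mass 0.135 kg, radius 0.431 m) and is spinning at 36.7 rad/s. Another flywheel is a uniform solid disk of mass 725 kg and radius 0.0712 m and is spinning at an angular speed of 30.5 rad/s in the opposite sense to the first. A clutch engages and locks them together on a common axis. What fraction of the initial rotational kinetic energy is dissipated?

fraction ≈ 0.0641

No external torque acts about the common axis, so total angular momentum is conserved.
Moments of inertia: I_A = (0.135)(0.431)² = 0.02508 kg·m²; I_B = ½(725)(0.0712)² = 1.838 kg·m².
Taking A's sense as positive: L = (0.02508)(36.7) − (1.838)(30.5) = -55.13 kg·m²·rad/s.
Combined I = 0.02508 + 1.838 = 1.863 kg·m².
ω_f = L / I = -55.13 / 1.863 = -29.60 rad/s.
KE_i = ½ΣIω² = 871.6 J; KE_f = ½(1.863)(29.60)² = 815.8 J.
Fraction dissipated = (KE_i − KE_f)/KE_i = 0.06409.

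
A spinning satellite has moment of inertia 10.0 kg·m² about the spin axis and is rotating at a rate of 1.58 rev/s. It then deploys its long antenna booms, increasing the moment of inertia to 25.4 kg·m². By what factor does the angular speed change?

Angular momentum about the spin axis is conserved since the torque about it is zero.
ω₂/ω₁ = I₁/I₂ = 10.00 / 25.40 = 0.3937.

ω₂/ω₁ ≈ 0.394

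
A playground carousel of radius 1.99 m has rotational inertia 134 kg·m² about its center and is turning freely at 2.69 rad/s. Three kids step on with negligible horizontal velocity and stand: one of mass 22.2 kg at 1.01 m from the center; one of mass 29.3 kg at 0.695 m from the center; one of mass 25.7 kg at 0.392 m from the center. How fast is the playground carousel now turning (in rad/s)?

No external torque acts about the center; L_before = L_after.
Added inertia Σmr² = (22.2)(1.01)² + (29.3)(0.695)² + (25.7)(0.392)² = 40.75 kg·m²; I_f = 134.0 + 40.75 = 174.7 kg·m².
ω_f = I_p ω_i / I_f = (134.0)(2.69) / 174.7 = 2.063 rad/s.

ω_f ≈ 2.06 rad/s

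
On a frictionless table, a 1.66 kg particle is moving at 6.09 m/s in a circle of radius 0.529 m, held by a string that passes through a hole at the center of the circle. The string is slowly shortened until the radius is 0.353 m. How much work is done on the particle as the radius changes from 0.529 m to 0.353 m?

W ≈ 38.3 J

Central (radial) force ⇒ zero torque about the center ⇒ m v r is constant.
v₂ = v₁ r₁ / r₂ = (6.09)(0.529) / (0.353) = 9.126 m/s.
W = ΔKE = ½m(v₂² − v₁²) = 38.35 J.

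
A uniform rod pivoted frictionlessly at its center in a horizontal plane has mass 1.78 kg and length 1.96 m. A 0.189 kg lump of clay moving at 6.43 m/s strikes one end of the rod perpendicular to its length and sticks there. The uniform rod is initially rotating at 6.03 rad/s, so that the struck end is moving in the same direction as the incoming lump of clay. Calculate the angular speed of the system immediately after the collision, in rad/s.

About the pivot the impulsive forces during the collision are internal, so angular momentum about that axis is conserved.
I_p = (1/12)(1.78)(1.96)² = 0.5698 kg·m². Taking the sense of the lump of clay's angular momentum as positive, L_{lump} = m v R = (0.189)(6.43)(1.96/2) = 1.191 kg·m²/s.
L_i = +I_p ω_p + m v R = +(0.5698)(6.03) + 1.191 = 4.627 kg·m²/s.
After sticking, I_f = I_p + m R² = 0.5698 + (0.189)(1.96/2)² = 0.7514 kg·m².
ω_f = L_i / I_f = 4.627 / 0.7514 = 6.158 rad/s.

|ω_f| ≈ 6.16 rad/s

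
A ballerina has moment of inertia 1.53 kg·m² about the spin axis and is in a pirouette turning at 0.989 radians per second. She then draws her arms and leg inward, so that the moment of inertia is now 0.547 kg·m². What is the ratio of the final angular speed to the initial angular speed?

With no external torque about the axis, L is conserved: I₁ω₁ = I₂ω₂.
ω₂/ω₁ = I₁/I₂ = 1.530 / 0.5470 = 2.797.

ω₂/ω₁ ≈ 2.80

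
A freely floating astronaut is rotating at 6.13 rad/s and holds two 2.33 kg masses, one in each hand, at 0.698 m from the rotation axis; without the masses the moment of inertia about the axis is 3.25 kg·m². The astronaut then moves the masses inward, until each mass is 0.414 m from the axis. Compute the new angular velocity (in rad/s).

ω₂ ≈ 8.36 rad/s

Angular momentum about the spin axis is conserved since the torque about it is zero.
I₁ = 3.25 + 2(2.33)(0.698)² = 5.520 kg·m²; I₂ = 3.25 + 2(2.33)(0.414)² = 4.049 kg·m².
ω₂ = I₁ω₁ / I₂ = (5.520)(6.13 rad/s) / (4.049) = 8.358 rad/s.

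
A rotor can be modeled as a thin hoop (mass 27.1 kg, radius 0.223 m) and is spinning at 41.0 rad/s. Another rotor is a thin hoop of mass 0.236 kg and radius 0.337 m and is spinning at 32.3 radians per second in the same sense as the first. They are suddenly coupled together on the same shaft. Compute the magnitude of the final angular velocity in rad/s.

The coupling torques are internal; angular momentum about the shared axis is conserved.
Moments of inertia: I_A = (27.1)(0.223)² = 1.348 kg·m²; I_B = (0.236)(0.337)² = 0.02680 kg·m².
Taking A's sense as positive: L = (1.348)(41.0) + (0.02680)(32.3) = 56.12 kg·m²·rad/s.
Combined I = 1.348 + 0.02680 = 1.374 kg·m².
ω_f = L / I = 56.12 / 1.374 = 40.83 rad/s.

|ω_f| ≈ 40.8 rad/s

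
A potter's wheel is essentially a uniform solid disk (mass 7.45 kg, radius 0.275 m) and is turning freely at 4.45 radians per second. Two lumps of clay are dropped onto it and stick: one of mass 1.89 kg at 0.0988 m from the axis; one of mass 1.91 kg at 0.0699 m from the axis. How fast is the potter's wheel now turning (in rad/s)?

ω_f ≈ 4.05 rad/s

No external torque acts about the axis; L_before = L_after.
I_p = ½(7.45)(0.275)² = 0.2817 kg·m².
Added inertia Σmr² = (1.89)(0.0988)² + (1.91)(0.0699)² = 0.02778 kg·m²; I_f = 0.2817 + 0.02778 = 0.3095 kg·m².
ω_f = I_p ω_i / I_f = (0.2817)(4.45) / 0.3095 = 4.051 rad/s.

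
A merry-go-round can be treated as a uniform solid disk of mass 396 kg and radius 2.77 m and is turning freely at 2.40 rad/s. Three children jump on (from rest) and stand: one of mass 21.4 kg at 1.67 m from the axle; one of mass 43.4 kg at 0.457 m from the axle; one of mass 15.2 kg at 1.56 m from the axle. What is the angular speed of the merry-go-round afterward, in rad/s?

ω_f ≈ 2.24 rad/s

No external torque acts about the axle; L_before = L_after.
I_p = ½(396)(2.77)² = 1519 kg·m².
Added inertia Σmr² = (21.4)(1.67)² + (43.4)(0.457)² + (15.2)(1.56)² = 105.7 kg·m²; I_f = 1519 + 105.7 = 1625 kg·m².
ω_f = I_p ω_i / I_f = (1519)(2.40) / 1625 = 2.244 rad/s.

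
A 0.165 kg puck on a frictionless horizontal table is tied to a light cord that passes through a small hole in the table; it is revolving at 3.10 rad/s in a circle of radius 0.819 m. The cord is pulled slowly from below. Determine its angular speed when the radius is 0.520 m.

ω₂ ≈ 7.69 rad/s

No torque about the axis ⇒ m r₁² ω₁ = m r₂² ω₂.
ω₂ = ω₁ (r₁/r₂)² = (3.10)(0.819/0.520)² = 7.690 rad/s.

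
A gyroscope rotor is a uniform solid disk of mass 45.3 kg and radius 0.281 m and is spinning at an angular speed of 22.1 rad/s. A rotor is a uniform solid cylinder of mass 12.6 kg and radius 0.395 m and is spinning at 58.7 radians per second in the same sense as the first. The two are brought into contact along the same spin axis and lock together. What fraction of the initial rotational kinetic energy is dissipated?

fraction ≈ 0.199

The coupling torques are internal; angular momentum about the shared axis is conserved.
Moments of inertia: I_A = ½(45.3)(0.281)² = 1.788 kg·m²; I_B = ½(12.6)(0.395)² = 0.9830 kg·m².
Taking A's sense as positive: L = (1.788)(22.1) + (0.9830)(58.7) = 97.22 kg·m²·rad/s.
Combined I = 1.788 + 0.9830 = 2.771 kg·m².
ω_f = L / I = 97.22 / 2.771 = 35.08 rad/s.
KE_i = ½ΣIω² = 2130 J; KE_f = ½(2.771)(35.08)² = 1705 J.
Fraction dissipated = (KE_i − KE_f)/KE_i = 0.1994.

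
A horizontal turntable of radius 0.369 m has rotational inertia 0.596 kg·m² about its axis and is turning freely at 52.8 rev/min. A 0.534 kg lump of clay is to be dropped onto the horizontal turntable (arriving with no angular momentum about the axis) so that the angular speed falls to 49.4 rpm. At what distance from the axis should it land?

No external torque acts about the axis; L_before = L_after.
I_p ω_i = (I_p + m r²) ω_f ⇒ m r² = I_p(ω_i/ω_f − 1) = 0.5960(52.8/49.4 − 1) = 0.04102 kg·m².
r = √(0.04102/0.534) = 0.2772 m.

r ≈ 0.277 m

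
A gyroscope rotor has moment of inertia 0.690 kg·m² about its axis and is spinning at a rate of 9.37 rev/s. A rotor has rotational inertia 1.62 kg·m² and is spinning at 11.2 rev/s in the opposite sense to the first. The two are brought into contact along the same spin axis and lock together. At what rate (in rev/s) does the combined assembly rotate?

No external torque acts about the common axis, so total angular momentum is conserved.
Taking A's sense as positive: L = (0.6900)(9.37) − (1.620)(11.2) = -11.68 kg·m²·rev/s.
Combined I = 0.6900 + 1.620 = 2.310 kg·m².
ω_f = L / I = -11.68 / 2.310 = -5.056 rev/s.

|ω_f| ≈ 5.06 rev/s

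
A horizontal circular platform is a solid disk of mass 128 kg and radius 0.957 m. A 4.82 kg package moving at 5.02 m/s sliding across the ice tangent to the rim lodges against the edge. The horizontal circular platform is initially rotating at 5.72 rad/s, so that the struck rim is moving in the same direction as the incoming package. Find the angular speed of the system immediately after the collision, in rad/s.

|ω_f| ≈ 5.69 rad/s

About the central axle the impulsive forces during the collision are internal, so angular momentum about that axis is conserved.
I_p = ½(128)(0.957)² = 58.61 kg·m². Taking the sense of the package's angular momentum as positive, L_{package} = m v R = (4.82)(5.02)(0.957) = 23.16 kg·m²/s.
L_i = +I_p ω_p + m v R = +(58.61)(5.72) + 23.16 = 358.4 kg·m²/s.
After sticking, I_f = I_p + m R² = 58.61 + (4.82)(0.957)² = 63.03 kg·m².
ω_f = L_i / I_f = 358.4 / 63.03 = 5.687 rad/s.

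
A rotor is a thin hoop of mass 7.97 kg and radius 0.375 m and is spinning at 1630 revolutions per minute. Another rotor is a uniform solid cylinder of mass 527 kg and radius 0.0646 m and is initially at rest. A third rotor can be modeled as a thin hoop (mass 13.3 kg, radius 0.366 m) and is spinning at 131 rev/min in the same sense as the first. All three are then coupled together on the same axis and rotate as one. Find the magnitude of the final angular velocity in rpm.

The coupling torques are internal; angular momentum about the shared axis is conserved.
Moments of inertia: I_A = (7.97)(0.375)² = 1.121 kg·m²; I_B = ½(527)(0.0646)² = 1.100 kg·m²; I_C = (13.3)(0.366)² = 1.782 kg·m².
Taking A's sense as positive: L = (1.121)(1630) + (1.782)(131) = 2060 kg·m²·rpm.
Combined I = 1.121 + 1.100 + 1.782 = 4.002 kg·m².
ω_f = L / I = 2060 / 4.002 = 514.8 rpm.

|ω_f| ≈ 515 rpm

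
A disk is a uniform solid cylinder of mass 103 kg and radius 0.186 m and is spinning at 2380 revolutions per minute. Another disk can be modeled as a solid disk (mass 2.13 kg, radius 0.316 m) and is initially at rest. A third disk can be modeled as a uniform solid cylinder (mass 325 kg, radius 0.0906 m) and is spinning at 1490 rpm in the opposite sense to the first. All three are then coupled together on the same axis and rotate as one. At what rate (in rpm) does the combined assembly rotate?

|ω_f| ≈ 699 rpm

No external torque acts about the common axis, so total angular momentum is conserved.
Moments of inertia: I_A = ½(103)(0.186)² = 1.782 kg·m²; I_B = ½(2.13)(0.316)² = 0.1063 kg·m²; I_C = ½(325)(0.0906)² = 1.334 kg·m².
Taking A's sense as positive: L = (1.782)(2380) − (1.334)(1490) = 2253 kg·m²·rpm.
Combined I = 1.782 + 0.1063 + 1.334 = 3.222 kg·m².
ω_f = L / I = 2253 / 3.222 = 699.3 rpm.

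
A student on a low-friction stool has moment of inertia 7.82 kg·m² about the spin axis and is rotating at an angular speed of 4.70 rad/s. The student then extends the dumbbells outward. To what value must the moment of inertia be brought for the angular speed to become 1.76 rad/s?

I₂ ≈ 20.9 kg·m²

With no external torque about the axis, L is conserved: I₁ω₁ = I₂ω₂.
I₂ = I₁ω₁ / ω₂ = (7.82)(4.70) / (1.76) = 20.88 kg·m².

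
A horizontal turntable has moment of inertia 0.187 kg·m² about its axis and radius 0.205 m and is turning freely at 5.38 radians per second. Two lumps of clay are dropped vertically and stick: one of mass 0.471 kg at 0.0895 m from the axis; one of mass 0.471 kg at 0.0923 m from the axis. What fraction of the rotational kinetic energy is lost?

fraction ≈ 0.0400

No external torque acts about the axis; L_before = L_after.
Added inertia Σmr² = (0.471)(0.0895)² + (0.471)(0.0923)² = 0.007785 kg·m²; I_f = 0.1870 + 0.007785 = 0.1948 kg·m².
ω_f = I_p ω_i / I_f = (0.1870)(5.38) / 0.1948 = 5.165 rad/s.
KE_i = ½(0.1870)(5.380 rad/s)² = 2.706 J; KE_f = ½(0.1948)(5.165)² = 2.598 J.
Fraction lost = 0.03997.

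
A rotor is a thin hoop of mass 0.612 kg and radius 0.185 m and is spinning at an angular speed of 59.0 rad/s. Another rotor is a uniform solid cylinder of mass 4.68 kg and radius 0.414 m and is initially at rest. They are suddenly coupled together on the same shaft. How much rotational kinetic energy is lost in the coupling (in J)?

The coupling torques are internal; angular momentum about the shared axis is conserved.
Moments of inertia: I_A = (0.612)(0.185)² = 0.02095 kg·m²; I_B = ½(4.68)(0.414)² = 0.4011 kg·m².
Taking A's sense as positive: L = (0.02095)(59.0) = 1.236 kg·m²·rad/s.
Combined I = 0.02095 + 0.4011 = 0.4220 kg·m².
ω_f = L / I = 1.236 / 0.4220 = 2.928 rad/s.
KE_i = ½ΣIω² = 36.46 J; KE_f = ½(0.4220)(2.928)² = 1.809 J.

ΔKE lost ≈ 34.6 J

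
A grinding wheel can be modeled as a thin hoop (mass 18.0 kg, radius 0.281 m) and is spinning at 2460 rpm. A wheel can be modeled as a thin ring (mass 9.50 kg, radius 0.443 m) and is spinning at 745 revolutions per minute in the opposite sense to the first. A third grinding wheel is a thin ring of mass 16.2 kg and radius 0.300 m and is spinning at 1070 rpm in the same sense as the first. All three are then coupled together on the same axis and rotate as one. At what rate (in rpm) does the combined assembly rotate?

No external torque acts about the common axis, so total angular momentum is conserved.
Moments of inertia: I_A = (18.0)(0.281)² = 1.421 kg·m²; I_B = (9.50)(0.443)² = 1.864 kg·m²; I_C = (16.2)(0.300)² = 1.458 kg·m².
Taking A's sense as positive: L = (1.421)(2460) − (1.864)(745) + (1.458)(1070) = 3668 kg·m²·rpm.
Combined I = 1.421 + 1.864 + 1.458 = 4.744 kg·m².
ω_f = L / I = 3668 / 4.744 = 773.1 rpm.

|ω_f| ≈ 773 rpm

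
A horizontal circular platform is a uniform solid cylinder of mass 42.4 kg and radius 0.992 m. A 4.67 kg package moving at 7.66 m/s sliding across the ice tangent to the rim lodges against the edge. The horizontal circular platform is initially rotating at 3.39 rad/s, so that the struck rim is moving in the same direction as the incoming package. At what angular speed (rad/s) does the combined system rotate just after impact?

About the central axle the impulsive forces during the collision are internal, so angular momentum about that axis is conserved.
I_p = ½(42.4)(0.992)² = 20.86 kg·m². Taking the sense of the package's angular momentum as positive, L_{package} = m v R = (4.67)(7.66)(0.992) = 35.49 kg·m²/s.
L_i = +I_p ω_p + m v R = +(20.86)(3.39) + 35.49 = 106.2 kg·m²/s.
After sticking, I_f = I_p + m R² = 20.86 + (4.67)(0.992)² = 25.46 kg·m².
ω_f = L_i / I_f = 106.2 / 25.46 = 4.172 rad/s.

|ω_f| ≈ 4.17 rad/s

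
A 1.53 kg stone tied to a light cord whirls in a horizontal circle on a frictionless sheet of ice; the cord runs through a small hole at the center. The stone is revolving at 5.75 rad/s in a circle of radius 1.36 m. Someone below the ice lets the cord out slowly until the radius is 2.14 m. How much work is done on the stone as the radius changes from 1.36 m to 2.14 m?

The constraining force is radial, so m r² ω about the center is conserved.
ω₂ = ω₁ (r₁/r₂)² = (5.75)(1.36/2.14)² = 2.322 rad/s.
W = ΔKE = ½m(v₂² − v₁²) = -27.89 J.

W ≈ -27.9 J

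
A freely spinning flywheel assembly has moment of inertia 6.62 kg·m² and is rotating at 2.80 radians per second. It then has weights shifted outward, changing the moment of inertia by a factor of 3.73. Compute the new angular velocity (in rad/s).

ω₂ ≈ 0.751 rad/s

No external torque acts about the spin axis, so angular momentum is conserved.
I₂ = 3.73 × 6.62 = 24.69 kg·m².
ω₂ = I₁ω₁ / I₂ = (6.620)(2.80 rad/s) / (24.69) = 0.7507 rad/s.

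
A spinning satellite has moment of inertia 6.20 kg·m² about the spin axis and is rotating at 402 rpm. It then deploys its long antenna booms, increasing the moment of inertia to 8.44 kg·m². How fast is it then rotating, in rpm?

No external torque acts about the spin axis, so angular momentum is conserved.
ω₂ = I₁ω₁ / I₂ = (6.200)(402 rpm) / (8.440) = 295.3 rpm.

ω₂ ≈ 295 rpm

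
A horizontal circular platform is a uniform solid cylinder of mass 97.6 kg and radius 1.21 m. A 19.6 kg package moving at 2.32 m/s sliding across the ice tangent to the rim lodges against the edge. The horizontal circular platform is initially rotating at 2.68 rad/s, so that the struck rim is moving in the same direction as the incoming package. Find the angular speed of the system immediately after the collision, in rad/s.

About the central axle the impulsive forces during the collision are internal, so angular momentum about that axis is conserved.
I_p = ½(97.6)(1.21)² = 71.45 kg·m². Taking the sense of the package's angular momentum as positive, L_{package} = m v R = (19.6)(2.32)(1.21) = 55.02 kg·m²/s.
L_i = +I_p ω_p + m v R = +(71.45)(2.68) + 55.02 = 246.5 kg·m²/s.
After sticking, I_f = I_p + m R² = 71.45 + (19.6)(1.21)² = 100.1 kg·m².
ω_f = L_i / I_f = 246.5 / 100.1 = 2.461 rad/s.

|ω_f| ≈ 2.46 rad/s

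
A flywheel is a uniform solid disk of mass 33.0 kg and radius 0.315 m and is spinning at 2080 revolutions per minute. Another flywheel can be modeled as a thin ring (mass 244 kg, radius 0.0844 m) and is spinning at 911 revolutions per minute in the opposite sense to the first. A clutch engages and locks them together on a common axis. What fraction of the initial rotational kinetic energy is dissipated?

fraction ≈ 0.885

The coupling torques are internal; angular momentum about the shared axis is conserved.
Moments of inertia: I_A = ½(33.0)(0.315)² = 1.637 kg·m²; I_B = (244)(0.0844)² = 1.738 kg·m².
Taking A's sense as positive: L = (1.637)(2080) − (1.738)(911) = 1822 kg·m²·rpm.
Combined I = 1.637 + 1.738 = 3.375 kg·m².
ω_f = L / I = 1822 / 3.375 = 539.8 rpm.
KE_i = ½ΣIω² = 46750 J; KE_f = ½(3.375)(56.53)² = 5393 J.
Fraction dissipated = (KE_i − KE_f)/KE_i = 0.8846.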